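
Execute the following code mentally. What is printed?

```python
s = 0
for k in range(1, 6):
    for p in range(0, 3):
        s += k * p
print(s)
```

k=1,p=0: s = 0+0 = 0
k=1,p=1: s = 0+1 = 1
k=1,p=2: s = 1+2 = 3
k=2,p=0: s = 3+0 = 3
k=2,p=1: s = 3+2 = 5
k=2,p=2: s = 5+4 = 9
k=3,p=0: s = 9+0 = 9
k=3,p=1: s = 9+3 = 12
k=3,p=2: s = 12+6 = 18
k=4,p=0: s = 18+0 = 18
k=4,p=1: s = 18+4 = 22
k=4,p=2: s = 22+8 = 30
k=5,p=0: s = 30+0 = 30
k=5,p=1: s = 30+5 = 35
k=5,p=2: s = 35+10 = 45

45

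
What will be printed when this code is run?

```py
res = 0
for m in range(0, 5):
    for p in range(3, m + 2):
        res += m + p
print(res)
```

m=2,p=3: res = 0+5 = 5
m=3,p=3: res = 5+6 = 11
m=3,p=4: res = 11+7 = 18
m=4,p=3: res = 18+7 = 25
m=4,p=4: res = 25+8 = 33
m=4,p=5: res = 33+9 = 42

42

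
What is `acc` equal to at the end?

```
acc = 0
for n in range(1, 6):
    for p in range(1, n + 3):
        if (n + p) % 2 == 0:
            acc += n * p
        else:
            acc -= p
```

n=1,p=1: even sum, acc = 0+1 = 1
n=1,p=2: odd sum, acc = 1-2 = -1
n=1,p=3: even sum, acc = (-1)+3 = 2
n=2,p=1: odd sum, acc = 2-1 = 1
n=2,p=2: even sum, acc = 1+4 = 5
n=2,p=3: odd sum, acc = 5-3 = 2
n=2,p=4: even sum, acc = 2+8 = 10
n=3,p=1: even sum, acc = 10+3 = 13
n=3,p=2: odd sum, acc = 13-2 = 11
n=3,p=3: even sum, acc = 11+9 = 20
n=3,p=4: odd sum, acc = 20-4 = 16
n=3,p=5: even sum, acc = 16+15 = 31
n=4,p=1: odd sum, acc = 31-1 = 30
n=4,p=2: even sum, acc = 30+8 = 38
n=4,p=3: odd sum, acc = 38-3 = 35
n=4,p=4: even sum, acc = 35+16 = 51
n=4,p=5: odd sum, acc = 51-5 = 46
n=4,p=6: even sum, acc = 46+24 = 70
n=5,p=1: even sum, acc = 70+5 = 75
n=5,p=2: odd sum, acc = 75-2 = 73
n=5,p=3: even sum, acc = 73+15 = 88
n=5,p=4: odd sum, acc = 88-4 = 84
n=5,p=5: even sum, acc = 84+25 = 109
n=5,p=6: odd sum, acc = 109-6 = 103
n=5,p=7: even sum, acc = 103+35 = 138

138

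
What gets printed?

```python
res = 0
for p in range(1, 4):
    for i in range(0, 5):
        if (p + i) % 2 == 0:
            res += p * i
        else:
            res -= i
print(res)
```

p=1,i=0: odd sum, res = 0-0 = 0
p=1,i=1: even sum, res = 0+1 = 1
p=1,i=2: odd sum, res = 1-2 = -1
p=1,i=3: even sum, res = (-1)+3 = 2
p=1,i=4: odd sum, res = 2-4 = -2
p=2,i=0: even sum, res = (-2)+0 = -2
p=2,i=1: odd sum, res = (-2)-1 = -3
p=2,i=2: even sum, res = (-3)+4 = 1
p=2,i=3: odd sum, res = 1-3 = -2
p=2,i=4: even sum, res = (-2)+8 = 6
p=3,i=0: odd sum, res = 6-0 = 6
p=3,i=1: even sum, res = 6+3 = 9
p=3,i=2: odd sum, res = 9-2 = 7
p=3,i=3: even sum, res = 7+9 = 16
p=3,i=4: odd sum, res = 16-4 = 12

12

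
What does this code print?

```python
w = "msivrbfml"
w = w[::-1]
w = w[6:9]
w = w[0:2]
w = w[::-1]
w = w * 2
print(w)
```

reverse → 'lmfbrvism'
slice [6:9] → 'ism'
slice [0:2] → 'is'
reverse → 'si'
repeat ×2 → 'sisi'

sisi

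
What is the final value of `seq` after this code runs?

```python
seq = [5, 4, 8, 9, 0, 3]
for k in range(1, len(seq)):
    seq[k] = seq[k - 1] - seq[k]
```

k=1: seq[1] = 5-4 = 1 → [5, 1, 8, 9, 0, 3]
k=2: seq[2] = 1-8 = -7 → [5, 1, -7, 9, 0, 3]
k=3: seq[3] = (-7)-9 = -16 → [5, 1, -7, -16, 0, 3]
k=4: seq[4] = (-16)-0 = -16 → [5, 1, -7, -16, -16, 3]
k=5: seq[5] = (-16)-3 = -19 → [5, 1, -7, -16, -16, -19]

[5, 1, -7, -16, -16, -19]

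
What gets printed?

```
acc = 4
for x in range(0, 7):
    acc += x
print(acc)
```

x=0: acc = 4+0 = 4
x=1: acc = 4+1 = 5
x=2: acc = 5+2 = 7
x=3: acc = 7+3 = 10
x=4: acc = 10+4 = 14
x=5: acc = 14+5 = 19
x=6: acc = 19+6 = 25

25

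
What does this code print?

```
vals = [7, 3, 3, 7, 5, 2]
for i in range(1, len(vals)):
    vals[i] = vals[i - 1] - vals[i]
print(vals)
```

i=1: vals[1] = 7-3 = 4 → [7, 4, 3, 7, 5, 2]
i=2: vals[2] = 4-3 = 1 → [7, 4, 1, 7, 5, 2]
i=3: vals[3] = 1-7 = -6 → [7, 4, 1, -6, 5, 2]
i=4: vals[4] = (-6)-5 = -11 → [7, 4, 1, -6, -11, 2]
i=5: vals[5] = (-11)-2 = -13 → [7, 4, 1, -6, -11, -13]

[7, 4, 1, -6, -11, -13]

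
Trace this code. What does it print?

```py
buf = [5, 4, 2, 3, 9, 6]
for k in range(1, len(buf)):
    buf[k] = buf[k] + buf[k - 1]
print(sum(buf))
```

91

k=1: buf[1] = 4+5 = 9 → [5, 9, 2, 3, 9, 6]
k=2: buf[2] = 2+9 = 11 → [5, 9, 11, 3, 9, 6]
k=3: buf[3] = 3+11 = 14 → [5, 9, 11, 14, 9, 6]
k=4: buf[4] = 9+14 = 23 → [5, 9, 11, 14, 23, 6]
k=5: buf[5] = 6+23 = 29 → [5, 9, 11, 14, 23, 29]
sum = 91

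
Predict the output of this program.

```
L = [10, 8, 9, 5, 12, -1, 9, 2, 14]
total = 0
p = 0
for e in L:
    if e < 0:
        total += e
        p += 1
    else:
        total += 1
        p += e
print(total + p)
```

77

e=10: not <0, total = 0+1 = 1; p=10
e=8: not <0, total = 1+1 = 2; p=18
e=9: not <0, total = 2+1 = 3; p=27
e=5: not <0, total = 3+1 = 4; p=32
e=12: not <0, total = 4+1 = 5; p=44
e=-1: <0, total = 5+(-1) = 4; p=45
e=9: not <0, total = 4+1 = 5; p=54
e=2: not <0, total = 5+1 = 6; p=56
e=14: not <0, total = 6+1 = 7; p=70
total+p = 7+70 = 77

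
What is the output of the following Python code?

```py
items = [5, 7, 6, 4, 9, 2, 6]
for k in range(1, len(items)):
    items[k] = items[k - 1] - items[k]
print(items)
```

k=1: items[1] = 5-7 = -2 → [5, -2, 6, 4, 9, 2, 6]
k=2: items[2] = (-2)-6 = -8 → [5, -2, -8, 4, 9, 2, 6]
k=3: items[3] = (-8)-4 = -12 → [5, -2, -8, -12, 9, 2, 6]
k=4: items[4] = (-12)-9 = -21 → [5, -2, -8, -12, -21, 2, 6]
k=5: items[5] = (-21)-2 = -23 → [5, -2, -8, -12, -21, -23, 6]
k=6: items[6] = (-23)-6 = -29 → [5, -2, -8, -12, -21, -23, -29]

[5, -2, -8, -12, -21, -23, -29]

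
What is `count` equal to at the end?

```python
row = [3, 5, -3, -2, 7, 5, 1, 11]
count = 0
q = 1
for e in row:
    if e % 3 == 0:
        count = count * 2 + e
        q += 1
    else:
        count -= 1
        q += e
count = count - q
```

e=3: %3==0, count = 0*2+3 = 3; q=2
e=5: not %3==0, count = 3-1 = 2; q=7
e=-3: %3==0, count = 2*2+(-3) = 1; q=8
e=-2: not %3==0, count = 1-1 = 0; q=6
e=7: not %3==0, count = 0-1 = -1; q=13
e=5: not %3==0, count = (-1)-1 = -2; q=18
e=1: not %3==0, count = (-2)-1 = -3; q=19
e=11: not %3==0, count = (-3)-1 = -4; q=30
count-q = (-4)-30 = -34

-34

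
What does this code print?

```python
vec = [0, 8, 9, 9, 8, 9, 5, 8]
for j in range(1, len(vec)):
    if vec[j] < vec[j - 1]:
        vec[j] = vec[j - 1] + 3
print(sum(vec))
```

j=1: 8>=0, unchanged → [0, 8, 9, 9, 8, 9, 5, 8]
j=2: 9>=8, unchanged → [0, 8, 9, 9, 8, 9, 5, 8]
j=3: 9>=9, unchanged → [0, 8, 9, 9, 8, 9, 5, 8]
j=4: 8<9, vec[4] = 9+3 = 12 → [0, 8, 9, 9, 12, 9, 5, 8]
j=5: 9<12, vec[5] = 12+3 = 15 → [0, 8, 9, 9, 12, 15, 5, 8]
j=6: 5<15, vec[6] = 15+3 = 18 → [0, 8, 9, 9, 12, 15, 18, 8]
j=7: 8<18, vec[7] = 18+3 = 21 → [0, 8, 9, 9, 12, 15, 18, 21]
sum = 92

92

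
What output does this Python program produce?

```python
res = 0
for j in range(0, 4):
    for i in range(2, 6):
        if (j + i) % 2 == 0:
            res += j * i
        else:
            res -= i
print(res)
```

16

j=0,i=2: even sum, res = 0+0 = 0
j=0,i=3: odd sum, res = 0-3 = -3
j=0,i=4: even sum, res = (-3)+0 = -3
j=0,i=5: odd sum, res = (-3)-5 = -8
j=1,i=2: odd sum, res = (-8)-2 = -10
j=1,i=3: even sum, res = (-10)+3 = -7
j=1,i=4: odd sum, res = (-7)-4 = -11
j=1,i=5: even sum, res = (-11)+5 = -6
j=2,i=2: even sum, res = (-6)+4 = -2
j=2,i=3: odd sum, res = (-2)-3 = -5
j=2,i=4: even sum, res = (-5)+8 = 3
j=2,i=5: odd sum, res = 3-5 = -2
j=3,i=2: odd sum, res = (-2)-2 = -4
j=3,i=3: even sum, res = (-4)+9 = 5
j=3,i=4: odd sum, res = 5-4 = 1
j=3,i=5: even sum, res = 1+15 = 16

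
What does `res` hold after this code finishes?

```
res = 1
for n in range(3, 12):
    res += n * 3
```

n=3: res = 1+3*3 = 10
n=4: res = 10+4*3 = 22
n=5: res = 22+5*3 = 37
n=6: res = 37+6*3 = 55
n=7: res = 55+7*3 = 76
n=8: res = 76+8*3 = 100
n=9: res = 100+9*3 = 127
n=10: res = 127+10*3 = 157
n=11: res = 157+11*3 = 190

190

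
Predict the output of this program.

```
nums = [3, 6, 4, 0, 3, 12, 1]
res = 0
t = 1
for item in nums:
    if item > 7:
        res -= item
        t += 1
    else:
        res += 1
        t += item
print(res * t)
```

item=3: not >7, res = 0+1 = 1; t=4
item=6: not >7, res = 1+1 = 2; t=10
item=4: not >7, res = 2+1 = 3; t=14
item=0: not >7, res = 3+1 = 4; t=14
item=3: not >7, res = 4+1 = 5; t=17
item=12: >7, res = 5-12 = -7; t=18
item=1: not >7, res = (-7)+1 = -6; t=19
res*t = (-6)*19 = -114

-114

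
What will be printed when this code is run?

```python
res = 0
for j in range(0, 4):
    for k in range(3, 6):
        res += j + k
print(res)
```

66

j=0,k=3: res = 0+3 = 3
j=0,k=4: res = 3+4 = 7
j=0,k=5: res = 7+5 = 12
j=1,k=3: res = 12+4 = 16
j=1,k=4: res = 16+5 = 21
j=1,k=5: res = 21+6 = 27
j=2,k=3: res = 27+5 = 32
j=2,k=4: res = 32+6 = 38
j=2,k=5: res = 38+7 = 45
j=3,k=3: res = 45+6 = 51
j=3,k=4: res = 51+7 = 58
j=3,k=5: res = 58+8 = 66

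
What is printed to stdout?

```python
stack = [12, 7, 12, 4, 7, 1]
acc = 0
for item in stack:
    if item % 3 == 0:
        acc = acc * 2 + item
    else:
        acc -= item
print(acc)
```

item=12: %3==0, acc = 0*2+12 = 12
item=7: not %3==0, acc = 12-7 = 5
item=12: %3==0, acc = 5*2+12 = 22
item=4: not %3==0, acc = 22-4 = 18
item=7: not %3==0, acc = 18-7 = 11
item=1: not %3==0, acc = 11-1 = 10

10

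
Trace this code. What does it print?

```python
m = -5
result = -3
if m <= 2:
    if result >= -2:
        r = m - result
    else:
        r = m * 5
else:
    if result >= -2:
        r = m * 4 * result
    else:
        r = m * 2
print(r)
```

m=-5, result=-3
m <= 2 is True; result >= -2 is False
→ r = m * 5 = -25

-25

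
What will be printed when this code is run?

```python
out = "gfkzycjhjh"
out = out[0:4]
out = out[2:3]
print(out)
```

k

slice [0:4] → 'gfkz'
slice [2:3] → 'k'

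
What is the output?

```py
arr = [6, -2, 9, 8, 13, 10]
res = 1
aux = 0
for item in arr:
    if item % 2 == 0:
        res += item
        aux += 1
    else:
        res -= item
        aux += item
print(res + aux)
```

27

item=6: even, res = 1+6 = 7; aux=1
item=-2: even, res = 7+(-2) = 5; aux=2
item=9: not even, res = 5-9 = -4; aux=11
item=8: even, res = (-4)+8 = 4; aux=12
item=13: not even, res = 4-13 = -9; aux=25
item=10: even, res = (-9)+10 = 1; aux=26
res+aux = 1+26 = 27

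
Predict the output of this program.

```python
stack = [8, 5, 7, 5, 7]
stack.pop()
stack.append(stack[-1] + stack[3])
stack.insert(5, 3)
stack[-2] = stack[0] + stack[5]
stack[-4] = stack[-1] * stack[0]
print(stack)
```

pop() removes 7 → [8, 5, 7, 5]
append stack[-1]+stack[3] = 5+5 = 10 → [8, 5, 7, 5, 10]
insert 3 at 5 → [8, 5, 7, 5, 10, 3]
stack[-2] = stack[0]+stack[5] = 8+3 = 11 → [8, 5, 7, 5, 11, 3]
stack[-4] = stack[-1]*stack[0] = 3*8 = 24 → [8, 5, 24, 5, 11, 3]

[8, 5, 24, 5, 11, 3]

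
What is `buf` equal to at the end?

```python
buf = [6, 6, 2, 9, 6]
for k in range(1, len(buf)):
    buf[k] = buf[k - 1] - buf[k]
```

k=1: buf[1] = 6-6 = 0 → [6, 0, 2, 9, 6]
k=2: buf[2] = 0-2 = -2 → [6, 0, -2, 9, 6]
k=3: buf[3] = (-2)-9 = -11 → [6, 0, -2, -11, 6]
k=4: buf[4] = (-11)-6 = -17 → [6, 0, -2, -11, -17]

[6, 0, -2, -11, -17]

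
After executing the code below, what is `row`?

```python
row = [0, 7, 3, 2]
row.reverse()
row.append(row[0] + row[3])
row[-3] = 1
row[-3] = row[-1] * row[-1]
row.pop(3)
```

reverse → [2, 3, 7, 0]
append row[0]+row[3] = 2+0 = 2 → [2, 3, 7, 0, 2]
row[-3] = 1 → [2, 3, 1, 0, 2]
row[-3] = row[-1]*row[-1] = 2*2 = 4 → [2, 3, 4, 0, 2]
pop(3) removes 0 → [2, 3, 4, 2]

[2, 3, 4, 2]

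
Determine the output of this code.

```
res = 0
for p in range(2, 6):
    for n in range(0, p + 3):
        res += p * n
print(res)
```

289

p=2,n=0: res = 0+0 = 0
p=2,n=1: res = 0+2 = 2
p=2,n=2: res = 2+4 = 6
p=2,n=3: res = 6+6 = 12
p=2,n=4: res = 12+8 = 20
p=3,n=0: res = 20+0 = 20
p=3,n=1: res = 20+3 = 23
p=3,n=2: res = 23+6 = 29
p=3,n=3: res = 29+9 = 38
p=3,n=4: res = 38+12 = 50
p=3,n=5: res = 50+15 = 65
p=4,n=0: res = 65+0 = 65
p=4,n=1: res = 65+4 = 69
p=4,n=2: res = 69+8 = 77
p=4,n=3: res = 77+12 = 89
p=4,n=4: res = 89+16 = 105
p=4,n=5: res = 105+20 = 125
p=4,n=6: res = 125+24 = 149
p=5,n=0: res = 149+0 = 149
p=5,n=1: res = 149+5 = 154
p=5,n=2: res = 154+10 = 164
p=5,n=3: res = 164+15 = 179
p=5,n=4: res = 179+20 = 199
p=5,n=5: res = 199+25 = 224
p=5,n=6: res = 224+30 = 254
p=5,n=7: res = 254+35 = 289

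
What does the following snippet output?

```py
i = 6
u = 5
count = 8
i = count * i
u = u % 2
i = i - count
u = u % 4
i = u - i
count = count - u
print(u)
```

1

i = 8*6 = 48
u = 5%2 = 1
i = 48-8 = 40
u = 1%4 = 1
i = 1-40 = -39
count = 8-1 = 7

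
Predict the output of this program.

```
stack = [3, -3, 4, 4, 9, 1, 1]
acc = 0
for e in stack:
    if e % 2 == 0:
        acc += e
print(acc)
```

e=3: not even
e=-3: not even
e=4: even, acc = 0+4 = 4
e=4: even, acc = 4+4 = 8
e=9: not even
e=1: not even
e=1: not even

8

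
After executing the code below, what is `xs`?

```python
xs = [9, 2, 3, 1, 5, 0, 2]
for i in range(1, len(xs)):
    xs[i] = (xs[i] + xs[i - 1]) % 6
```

i=1: xs[1] = (2+9)%6 = 5 → [9, 5, 3, 1, 5, 0, 2]
i=2: xs[2] = (3+5)%6 = 2 → [9, 5, 2, 1, 5, 0, 2]
i=3: xs[3] = (1+2)%6 = 3 → [9, 5, 2, 3, 5, 0, 2]
i=4: xs[4] = (5+3)%6 = 2 → [9, 5, 2, 3, 2, 0, 2]
i=5: xs[5] = (0+2)%6 = 2 → [9, 5, 2, 3, 2, 2, 2]
i=6: xs[6] = (2+2)%6 = 4 → [9, 5, 2, 3, 2, 2, 4]

[9, 5, 2, 3, 2, 2, 4]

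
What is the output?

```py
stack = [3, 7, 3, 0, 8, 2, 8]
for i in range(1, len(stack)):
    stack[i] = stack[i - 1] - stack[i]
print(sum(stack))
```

i=1: stack[1] = 3-7 = -4 → [3, -4, 3, 0, 8, 2, 8]
i=2: stack[2] = (-4)-3 = -7 → [3, -4, -7, 0, 8, 2, 8]
i=3: stack[3] = (-7)-0 = -7 → [3, -4, -7, -7, 8, 2, 8]
i=4: stack[4] = (-7)-8 = -15 → [3, -4, -7, -7, -15, 2, 8]
i=5: stack[5] = (-15)-2 = -17 → [3, -4, -7, -7, -15, -17, 8]
i=6: stack[6] = (-17)-8 = -25 → [3, -4, -7, -7, -15, -17, -25]
sum = -72

-72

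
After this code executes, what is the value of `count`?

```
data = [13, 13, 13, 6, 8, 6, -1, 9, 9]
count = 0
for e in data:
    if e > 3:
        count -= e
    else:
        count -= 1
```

e=13: >3, count = 0-13 = -13
e=13: >3, count = (-13)-13 = -26
e=13: >3, count = (-26)-13 = -39
e=6: >3, count = (-39)-6 = -45
e=8: >3, count = (-45)-8 = -53
e=6: >3, count = (-53)-6 = -59
e=-1: not >3, count = (-59)-1 = -60
e=9: >3, count = (-60)-9 = -69
e=9: >3, count = (-69)-9 = -78

-78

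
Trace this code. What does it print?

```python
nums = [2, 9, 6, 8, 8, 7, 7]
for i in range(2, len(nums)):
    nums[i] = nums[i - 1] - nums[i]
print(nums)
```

i=2: nums[2] = 9-6 = 3 → [2, 9, 3, 8, 8, 7, 7]
i=3: nums[3] = 3-8 = -5 → [2, 9, 3, -5, 8, 7, 7]
i=4: nums[4] = (-5)-8 = -13 → [2, 9, 3, -5, -13, 7, 7]
i=5: nums[5] = (-13)-7 = -20 → [2, 9, 3, -5, -13, -20, 7]
i=6: nums[6] = (-20)-7 = -27 → [2, 9, 3, -5, -13, -20, -27]

[2, 9, 3, -5, -13, -20, -27]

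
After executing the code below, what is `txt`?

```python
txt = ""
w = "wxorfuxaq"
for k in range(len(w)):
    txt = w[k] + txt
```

'qaxufroxw'

k=0: prepend 'w' → 'w'
k=1: prepend 'x' → 'xw'
k=2: prepend 'o' → 'oxw'
k=3: prepend 'r' → 'roxw'
k=4: prepend 'f' → 'froxw'
k=5: prepend 'u' → 'ufroxw'
k=6: prepend 'x' → 'xufroxw'
k=7: prepend 'a' → 'axufroxw'
k=8: prepend 'q' → 'qaxufroxw'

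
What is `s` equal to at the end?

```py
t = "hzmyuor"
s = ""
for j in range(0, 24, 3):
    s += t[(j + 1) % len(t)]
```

j=0: add t[1]='z' → 'z'
j=3: add t[4]='u' → 'zu'
j=6: add t[0]='h' → 'zuh'
j=9: add t[3]='y' → 'zuhy'
j=12: add t[6]='r' → 'zuhyr'
j=15: add t[2]='m' → 'zuhyrm'
j=18: add t[5]='o' → 'zuhyrmo'
j=21: add t[1]='z' → 'zuhyrmoz'

'zuhyrmoz'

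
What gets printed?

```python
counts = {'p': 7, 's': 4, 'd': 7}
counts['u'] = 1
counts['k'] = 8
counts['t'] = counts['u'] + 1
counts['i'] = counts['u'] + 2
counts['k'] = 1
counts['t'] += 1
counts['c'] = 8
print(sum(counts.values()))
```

34

counts['u'] = 1 → {'p': 7, 's': 4, 'd': 7, 'u': 1}
counts['k'] = 8 → {'p': 7, 's': 4, 'd': 7, 'u': 1, 'k': 8}
counts['t'] = counts['u']+1 = 2 → {'p': 7, 's': 4, 'd': 7, 'u': 1, 'k': 8, 't': 2}
counts['i'] = counts['u']+2 = 3 → {'p': 7, 's': 4, 'd': 7, 'u': 1, 'k': 8, 't': 2, 'i': 3}
counts['k'] = 1 → {'p': 7, 's': 4, 'd': 7, 'u': 1, 'k': 1, 't': 2, 'i': 3}
counts['t'] = 2+1 = 3 → {'p': 7, 's': 4, 'd': 7, 'u': 1, 'k': 1, 't': 3, 'i': 3}
counts['c'] = 8 → {'p': 7, 's': 4, 'd': 7, 'u': 1, 'k': 1, 't': 3, 'i': 3, 'c': 8}
sum of values = 34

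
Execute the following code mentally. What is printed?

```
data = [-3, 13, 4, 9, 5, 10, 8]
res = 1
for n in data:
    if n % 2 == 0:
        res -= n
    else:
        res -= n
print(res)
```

-45

n=-3: not even, res = 1-(-3) = 4
n=13: not even, res = 4-13 = -9
n=4: even, res = (-9)-4 = -13
n=9: not even, res = (-13)-9 = -22
n=5: not even, res = (-22)-5 = -27
n=10: even, res = (-27)-10 = -37
n=8: even, res = (-37)-8 = -45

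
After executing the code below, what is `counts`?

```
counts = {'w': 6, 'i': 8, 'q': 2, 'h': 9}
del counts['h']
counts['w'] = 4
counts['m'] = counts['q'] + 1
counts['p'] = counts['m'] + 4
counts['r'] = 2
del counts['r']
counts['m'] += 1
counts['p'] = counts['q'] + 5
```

{'w': 4, 'i': 8, 'q': 2, 'm': 4, 'p': 7}

del 'h' → {'w': 6, 'i': 8, 'q': 2}
counts['w'] = 4 → {'w': 4, 'i': 8, 'q': 2}
counts['m'] = counts['q']+1 = 3 → {'w': 4, 'i': 8, 'q': 2, 'm': 3}
counts['p'] = counts['m']+4 = 7 → {'w': 4, 'i': 8, 'q': 2, 'm': 3, 'p': 7}
counts['r'] = 2 → {'w': 4, 'i': 8, 'q': 2, 'm': 3, 'p': 7, 'r': 2}
del 'r' → {'w': 4, 'i': 8, 'q': 2, 'm': 3, 'p': 7}
counts['m'] = 3+1 = 4 → {'w': 4, 'i': 8, 'q': 2, 'm': 4, 'p': 7}
counts['p'] = counts['q']+5 = 7 → {'w': 4, 'i': 8, 'q': 2, 'm': 4, 'p': 7}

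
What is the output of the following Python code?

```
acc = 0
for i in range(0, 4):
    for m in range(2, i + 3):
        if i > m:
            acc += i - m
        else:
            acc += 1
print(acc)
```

i=0,m=2: not 0>2, acc = 0+1 = 1
i=1,m=2: not 1>2, acc = 1+1 = 2
i=1,m=3: not 1>3, acc = 2+1 = 3
i=2,m=2: not 2>2, acc = 3+1 = 4
i=2,m=3: not 2>3, acc = 4+1 = 5
i=2,m=4: not 2>4, acc = 5+1 = 6
i=3,m=2: 3>2, acc = 6+1 = 7
i=3,m=3: not 3>3, acc = 7+1 = 8
i=3,m=4: not 3>4, acc = 8+1 = 9
i=3,m=5: not 3>5, acc = 9+1 = 10

10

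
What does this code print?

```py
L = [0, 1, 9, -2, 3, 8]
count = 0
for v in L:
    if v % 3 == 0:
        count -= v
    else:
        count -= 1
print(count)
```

-15

v=0: %3==0, count = 0-0 = 0
v=1: not %3==0, count = 0-1 = -1
v=9: %3==0, count = (-1)-9 = -10
v=-2: not %3==0, count = (-10)-1 = -11
v=3: %3==0, count = (-11)-3 = -14
v=8: not %3==0, count = (-14)-1 = -15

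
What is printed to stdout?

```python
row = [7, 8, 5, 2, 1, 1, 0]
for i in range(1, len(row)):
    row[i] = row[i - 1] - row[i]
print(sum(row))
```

-37

i=1: row[1] = 7-8 = -1 → [7, -1, 5, 2, 1, 1, 0]
i=2: row[2] = (-1)-5 = -6 → [7, -1, -6, 2, 1, 1, 0]
i=3: row[3] = (-6)-2 = -8 → [7, -1, -6, -8, 1, 1, 0]
i=4: row[4] = (-8)-1 = -9 → [7, -1, -6, -8, -9, 1, 0]
i=5: row[5] = (-9)-1 = -10 → [7, -1, -6, -8, -9, -10, 0]
i=6: row[6] = (-10)-0 = -10 → [7, -1, -6, -8, -9, -10, -10]
sum = -37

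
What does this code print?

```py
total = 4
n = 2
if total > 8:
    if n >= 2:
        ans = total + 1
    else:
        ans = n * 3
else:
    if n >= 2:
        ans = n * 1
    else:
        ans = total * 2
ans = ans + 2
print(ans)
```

4

total=4, n=2
total > 8 is False; n >= 2 is True
→ ans = n * 1 = 2
ans = 2+2 = 4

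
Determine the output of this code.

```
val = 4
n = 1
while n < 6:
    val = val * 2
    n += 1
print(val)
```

n=1: val = 4*2 = 8
n=2: val = 8*2 = 16
n=3: val = 16*2 = 32
n=4: val = 32*2 = 64
n=5: val = 64*2 = 128

128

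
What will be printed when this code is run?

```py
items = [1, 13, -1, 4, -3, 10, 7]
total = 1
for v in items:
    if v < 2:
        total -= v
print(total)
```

4

v=1: <2, total = 1-1 = 0
v=13: not <2
v=-1: <2, total = 0-(-1) = 1
v=4: not <2
v=-3: <2, total = 1-(-3) = 4
v=10: not <2
v=7: not <2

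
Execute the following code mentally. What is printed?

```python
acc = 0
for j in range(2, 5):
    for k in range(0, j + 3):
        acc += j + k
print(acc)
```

102

j=2,k=0: acc = 0+2 = 2
j=2,k=1: acc = 2+3 = 5
j=2,k=2: acc = 5+4 = 9
j=2,k=3: acc = 9+5 = 14
j=2,k=4: acc = 14+6 = 20
j=3,k=0: acc = 20+3 = 23
j=3,k=1: acc = 23+4 = 27
j=3,k=2: acc = 27+5 = 32
j=3,k=3: acc = 32+6 = 38
j=3,k=4: acc = 38+7 = 45
j=3,k=5: acc = 45+8 = 53
j=4,k=0: acc = 53+4 = 57
j=4,k=1: acc = 57+5 = 62
j=4,k=2: acc = 62+6 = 68
j=4,k=3: acc = 68+7 = 75
j=4,k=4: acc = 75+8 = 83
j=4,k=5: acc = 83+9 = 92
j=4,k=6: acc = 92+10 = 102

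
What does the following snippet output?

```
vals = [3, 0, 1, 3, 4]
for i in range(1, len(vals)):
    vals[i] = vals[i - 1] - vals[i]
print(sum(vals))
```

i=1: vals[1] = 3-0 = 3 → [3, 3, 1, 3, 4]
i=2: vals[2] = 3-1 = 2 → [3, 3, 2, 3, 4]
i=3: vals[3] = 2-3 = -1 → [3, 3, 2, -1, 4]
i=4: vals[4] = (-1)-4 = -5 → [3, 3, 2, -1, -5]
sum = 2

2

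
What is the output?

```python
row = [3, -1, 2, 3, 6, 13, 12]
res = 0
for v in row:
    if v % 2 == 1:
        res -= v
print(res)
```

v=3: odd, res = 0-3 = -3
v=-1: odd, res = (-3)-(-1) = -2
v=2: not odd
v=3: odd, res = (-2)-3 = -5
v=6: not odd
v=13: odd, res = (-5)-13 = -18
v=12: not odd

-18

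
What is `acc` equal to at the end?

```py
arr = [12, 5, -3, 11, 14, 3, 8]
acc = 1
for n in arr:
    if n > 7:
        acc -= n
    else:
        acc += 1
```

n=12: >7, acc = 1-12 = -11
n=5: not >7, acc = (-11)+1 = -10
n=-3: not >7, acc = (-10)+1 = -9
n=11: >7, acc = (-9)-11 = -20
n=14: >7, acc = (-20)-14 = -34
n=3: not >7, acc = (-34)+1 = -33
n=8: >7, acc = (-33)-8 = -41

-41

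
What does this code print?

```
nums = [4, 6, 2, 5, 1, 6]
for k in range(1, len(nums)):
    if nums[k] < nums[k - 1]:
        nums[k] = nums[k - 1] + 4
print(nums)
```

k=1: 6>=4, unchanged → [4, 6, 2, 5, 1, 6]
k=2: 2<6, nums[2] = 6+4 = 10 → [4, 6, 10, 5, 1, 6]
k=3: 5<10, nums[3] = 10+4 = 14 → [4, 6, 10, 14, 1, 6]
k=4: 1<14, nums[4] = 14+4 = 18 → [4, 6, 10, 14, 18, 6]
k=5: 6<18, nums[5] = 18+4 = 22 → [4, 6, 10, 14, 18, 22]

[4, 6, 10, 14, 18, 22]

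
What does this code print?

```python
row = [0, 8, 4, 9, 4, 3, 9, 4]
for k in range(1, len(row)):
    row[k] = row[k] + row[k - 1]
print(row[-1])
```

k=1: row[1] = 8+0 = 8 → [0, 8, 4, 9, 4, 3, 9, 4]
k=2: row[2] = 4+8 = 12 → [0, 8, 12, 9, 4, 3, 9, 4]
k=3: row[3] = 9+12 = 21 → [0, 8, 12, 21, 4, 3, 9, 4]
k=4: row[4] = 4+21 = 25 → [0, 8, 12, 21, 25, 3, 9, 4]
k=5: row[5] = 3+25 = 28 → [0, 8, 12, 21, 25, 28, 9, 4]
k=6: row[6] = 9+28 = 37 → [0, 8, 12, 21, 25, 28, 37, 4]
k=7: row[7] = 4+37 = 41 → [0, 8, 12, 21, 25, 28, 37, 41]

41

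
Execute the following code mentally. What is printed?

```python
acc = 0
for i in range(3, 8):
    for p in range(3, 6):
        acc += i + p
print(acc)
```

135

i=3,p=3: acc = 0+6 = 6
i=3,p=4: acc = 6+7 = 13
i=3,p=5: acc = 13+8 = 21
i=4,p=3: acc = 21+7 = 28
i=4,p=4: acc = 28+8 = 36
i=4,p=5: acc = 36+9 = 45
i=5,p=3: acc = 45+8 = 53
i=5,p=4: acc = 53+9 = 62
i=5,p=5: acc = 62+10 = 72
i=6,p=3: acc = 72+9 = 81
i=6,p=4: acc = 81+10 = 91
i=6,p=5: acc = 91+11 = 102
i=7,p=3: acc = 102+10 = 112
i=7,p=4: acc = 112+11 = 123
i=7,p=5: acc = 123+12 = 135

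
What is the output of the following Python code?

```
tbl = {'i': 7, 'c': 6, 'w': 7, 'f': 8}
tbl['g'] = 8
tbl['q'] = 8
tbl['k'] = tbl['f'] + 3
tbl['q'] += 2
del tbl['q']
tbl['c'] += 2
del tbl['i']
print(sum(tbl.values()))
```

42

tbl['g'] = 8 → {'i': 7, 'c': 6, 'w': 7, 'f': 8, 'g': 8}
tbl['q'] = 8 → {'i': 7, 'c': 6, 'w': 7, 'f': 8, 'g': 8, 'q': 8}
tbl['k'] = tbl['f']+3 = 11 → {'i': 7, 'c': 6, 'w': 7, 'f': 8, 'g': 8, 'q': 8, 'k': 11}
tbl['q'] = 8+2 = 10 → {'i': 7, 'c': 6, 'w': 7, 'f': 8, 'g': 8, 'q': 10, 'k': 11}
del 'q' → {'i': 7, 'c': 6, 'w': 7, 'f': 8, 'g': 8, 'k': 11}
tbl['c'] = 6+2 = 8 → {'i': 7, 'c': 8, 'w': 7, 'f': 8, 'g': 8, 'k': 11}
del 'i' → {'c': 8, 'w': 7, 'f': 8, 'g': 8, 'k': 11}
sum of values = 42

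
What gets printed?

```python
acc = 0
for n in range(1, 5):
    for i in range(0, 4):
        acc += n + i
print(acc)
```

64

n=1,i=0: acc = 0+1 = 1
n=1,i=1: acc = 1+2 = 3
n=1,i=2: acc = 3+3 = 6
n=1,i=3: acc = 6+4 = 10
n=2,i=0: acc = 10+2 = 12
n=2,i=1: acc = 12+3 = 15
n=2,i=2: acc = 15+4 = 19
n=2,i=3: acc = 19+5 = 24
n=3,i=0: acc = 24+3 = 27
n=3,i=1: acc = 27+4 = 31
n=3,i=2: acc = 31+5 = 36
n=3,i=3: acc = 36+6 = 42
n=4,i=0: acc = 42+4 = 46
n=4,i=1: acc = 46+5 = 51
n=4,i=2: acc = 51+6 = 57
n=4,i=3: acc = 57+7 = 64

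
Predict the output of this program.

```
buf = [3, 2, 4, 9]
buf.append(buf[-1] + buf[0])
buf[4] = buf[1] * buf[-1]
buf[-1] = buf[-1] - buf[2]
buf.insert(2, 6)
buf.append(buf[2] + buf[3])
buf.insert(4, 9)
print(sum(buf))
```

63

append buf[-1]+buf[0] = 9+3 = 12 → [3, 2, 4, 9, 12]
buf[4] = buf[1]*buf[-1] = 2*12 = 24 → [3, 2, 4, 9, 24]
buf[-1] = buf[-1]-buf[2] = 24-4 = 20 → [3, 2, 4, 9, 20]
insert 6 at 2 → [3, 2, 6, 4, 9, 20]
append buf[2]+buf[3] = 6+4 = 10 → [3, 2, 6, 4, 9, 20, 10]
insert 9 at 4 → [3, 2, 6, 4, 9, 9, 20, 10]
sum = 63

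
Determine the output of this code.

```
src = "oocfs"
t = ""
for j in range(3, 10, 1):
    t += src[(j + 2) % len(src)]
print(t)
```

oocfsoo

j=3: add src[0]='o' → 'o'
j=4: add src[1]='o' → 'oo'
j=5: add src[2]='c' → 'ooc'
j=6: add src[3]='f' → 'oocf'
j=7: add src[4]='s' → 'oocfs'
j=8: add src[0]='o' → 'oocfso'
j=9: add src[1]='o' → 'oocfsoo'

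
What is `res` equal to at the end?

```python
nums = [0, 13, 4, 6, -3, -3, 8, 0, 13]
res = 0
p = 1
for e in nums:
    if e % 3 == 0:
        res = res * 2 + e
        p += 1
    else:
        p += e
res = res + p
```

e=0: %3==0, res = 0*2+0 = 0; p=2
e=13: not %3==0; p=15
e=4: not %3==0; p=19
e=6: %3==0, res = 0*2+6 = 6; p=20
e=-3: %3==0, res = 6*2+(-3) = 9; p=21
e=-3: %3==0, res = 9*2+(-3) = 15; p=22
e=8: not %3==0; p=30
e=0: %3==0, res = 15*2+0 = 30; p=31
e=13: not %3==0; p=44
res+p = 30+44 = 74

74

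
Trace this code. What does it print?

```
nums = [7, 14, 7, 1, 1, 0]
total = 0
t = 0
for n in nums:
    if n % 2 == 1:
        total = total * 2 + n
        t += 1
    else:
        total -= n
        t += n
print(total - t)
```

n=7: odd, total = 0*2+7 = 7; t=1
n=14: not odd, total = 7-14 = -7; t=15
n=7: odd, total = (-7)*2+7 = -7; t=16
n=1: odd, total = (-7)*2+1 = -13; t=17
n=1: odd, total = (-13)*2+1 = -25; t=18
n=0: not odd, total = (-25)-0 = -25; t=18
total-t = (-25)-18 = -43

-43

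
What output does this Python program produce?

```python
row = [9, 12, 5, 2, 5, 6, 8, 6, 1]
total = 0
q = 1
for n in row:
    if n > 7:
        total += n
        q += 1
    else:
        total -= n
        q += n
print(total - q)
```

n=9: >7, total = 0+9 = 9; q=2
n=12: >7, total = 9+12 = 21; q=3
n=5: not >7, total = 21-5 = 16; q=8
n=2: not >7, total = 16-2 = 14; q=10
n=5: not >7, total = 14-5 = 9; q=15
n=6: not >7, total = 9-6 = 3; q=21
n=8: >7, total = 3+8 = 11; q=22
n=6: not >7, total = 11-6 = 5; q=28
n=1: not >7, total = 5-1 = 4; q=29
total-q = 4-29 = -25

-25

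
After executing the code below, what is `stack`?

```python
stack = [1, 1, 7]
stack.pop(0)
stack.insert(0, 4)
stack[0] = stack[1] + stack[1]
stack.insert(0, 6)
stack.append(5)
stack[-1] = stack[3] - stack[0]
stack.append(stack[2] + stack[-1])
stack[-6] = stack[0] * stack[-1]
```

pop(0) removes 1 → [1, 7]
insert 4 at 0 → [4, 1, 7]
stack[0] = stack[1]+stack[1] = 1+1 = 2 → [2, 1, 7]
insert 6 at 0 → [6, 2, 1, 7]
append 5 → [6, 2, 1, 7, 5]
stack[-1] = stack[3]-stack[0] = 7-6 = 1 → [6, 2, 1, 7, 1]
append stack[2]+stack[-1] = 1+1 = 2 → [6, 2, 1, 7, 1, 2]
stack[-6] = stack[0]*stack[-1] = 6*2 = 12 → [12, 2, 1, 7, 1, 2]

[12, 2, 1, 7, 1, 2]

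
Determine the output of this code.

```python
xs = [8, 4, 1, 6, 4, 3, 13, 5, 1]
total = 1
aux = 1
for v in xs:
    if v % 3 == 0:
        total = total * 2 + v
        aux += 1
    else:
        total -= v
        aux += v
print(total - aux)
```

-99

v=8: not %3==0, total = 1-8 = -7; aux=9
v=4: not %3==0, total = (-7)-4 = -11; aux=13
v=1: not %3==0, total = (-11)-1 = -12; aux=14
v=6: %3==0, total = (-12)*2+6 = -18; aux=15
v=4: not %3==0, total = (-18)-4 = -22; aux=19
v=3: %3==0, total = (-22)*2+3 = -41; aux=20
v=13: not %3==0, total = (-41)-13 = -54; aux=33
v=5: not %3==0, total = (-54)-5 = -59; aux=38
v=1: not %3==0, total = (-59)-1 = -60; aux=39
total-aux = (-60)-39 = -99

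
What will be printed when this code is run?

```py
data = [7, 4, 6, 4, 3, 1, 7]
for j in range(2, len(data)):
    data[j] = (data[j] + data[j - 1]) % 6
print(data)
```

[7, 4, 4, 2, 5, 0, 1]

j=2: data[2] = (6+4)%6 = 4 → [7, 4, 4, 4, 3, 1, 7]
j=3: data[3] = (4+4)%6 = 2 → [7, 4, 4, 2, 3, 1, 7]
j=4: data[4] = (3+2)%6 = 5 → [7, 4, 4, 2, 5, 1, 7]
j=5: data[5] = (1+5)%6 = 0 → [7, 4, 4, 2, 5, 0, 7]
j=6: data[6] = (7+0)%6 = 1 → [7, 4, 4, 2, 5, 0, 1]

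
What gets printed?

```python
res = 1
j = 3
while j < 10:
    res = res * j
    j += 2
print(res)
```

j=3: res = 1*3 = 3
j=5: res = 3*5 = 15
j=7: res = 15*7 = 105
j=9: res = 105*9 = 945

945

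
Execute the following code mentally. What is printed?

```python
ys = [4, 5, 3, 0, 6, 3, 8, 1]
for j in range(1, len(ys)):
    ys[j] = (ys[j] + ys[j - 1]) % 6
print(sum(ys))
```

j=1: ys[1] = (5+4)%6 = 3 → [4, 3, 3, 0, 6, 3, 8, 1]
j=2: ys[2] = (3+3)%6 = 0 → [4, 3, 0, 0, 6, 3, 8, 1]
j=3: ys[3] = (0+0)%6 = 0 → [4, 3, 0, 0, 6, 3, 8, 1]
j=4: ys[4] = (6+0)%6 = 0 → [4, 3, 0, 0, 0, 3, 8, 1]
j=5: ys[5] = (3+0)%6 = 3 → [4, 3, 0, 0, 0, 3, 8, 1]
j=6: ys[6] = (8+3)%6 = 5 → [4, 3, 0, 0, 0, 3, 5, 1]
j=7: ys[7] = (1+5)%6 = 0 → [4, 3, 0, 0, 0, 3, 5, 0]
sum = 15

15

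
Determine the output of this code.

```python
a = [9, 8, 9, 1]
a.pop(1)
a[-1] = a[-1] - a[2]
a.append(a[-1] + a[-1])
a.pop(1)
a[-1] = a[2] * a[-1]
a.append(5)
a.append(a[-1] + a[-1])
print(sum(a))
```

24

pop(1) removes 8 → [9, 9, 1]
a[-1] = a[-1]-a[2] = 1-1 = 0 → [9, 9, 0]
append a[-1]+a[-1] = 0+0 = 0 → [9, 9, 0, 0]
pop(1) removes 9 → [9, 0, 0]
a[-1] = a[2]*a[-1] = 0*0 = 0 → [9, 0, 0]
append 5 → [9, 0, 0, 5]
append a[-1]+a[-1] = 5+5 = 10 → [9, 0, 0, 5, 10]
sum = 24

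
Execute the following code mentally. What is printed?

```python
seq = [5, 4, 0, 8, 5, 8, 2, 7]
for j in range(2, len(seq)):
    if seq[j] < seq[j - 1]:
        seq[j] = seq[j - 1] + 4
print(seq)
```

j=2: 0<4, seq[2] = 4+4 = 8 → [5, 4, 8, 8, 5, 8, 2, 7]
j=3: 8>=8, unchanged → [5, 4, 8, 8, 5, 8, 2, 7]
j=4: 5<8, seq[4] = 8+4 = 12 → [5, 4, 8, 8, 12, 8, 2, 7]
j=5: 8<12, seq[5] = 12+4 = 16 → [5, 4, 8, 8, 12, 16, 2, 7]
j=6: 2<16, seq[6] = 16+4 = 20 → [5, 4, 8, 8, 12, 16, 20, 7]
j=7: 7<20, seq[7] = 20+4 = 24 → [5, 4, 8, 8, 12, 16, 20, 24]

[5, 4, 8, 8, 12, 16, 20, 24]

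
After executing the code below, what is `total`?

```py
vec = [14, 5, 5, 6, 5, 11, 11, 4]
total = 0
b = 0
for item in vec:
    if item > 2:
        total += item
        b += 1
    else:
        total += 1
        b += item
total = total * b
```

488

item=14: >2, total = 0+14 = 14; b=1
item=5: >2, total = 14+5 = 19; b=2
item=5: >2, total = 19+5 = 24; b=3
item=6: >2, total = 24+6 = 30; b=4
item=5: >2, total = 30+5 = 35; b=5
item=11: >2, total = 35+11 = 46; b=6
item=11: >2, total = 46+11 = 57; b=7
item=4: >2, total = 57+4 = 61; b=8
total*b = 61*8 = 488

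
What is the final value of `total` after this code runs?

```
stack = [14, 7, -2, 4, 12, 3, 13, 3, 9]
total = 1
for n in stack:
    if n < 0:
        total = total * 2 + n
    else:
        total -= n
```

n=14: not <0, total = 1-14 = -13
n=7: not <0, total = (-13)-7 = -20
n=-2: <0, total = (-20)*2+(-2) = -42
n=4: not <0, total = (-42)-4 = -46
n=12: not <0, total = (-46)-12 = -58
n=3: not <0, total = (-58)-3 = -61
n=13: not <0, total = (-61)-13 = -74
n=3: not <0, total = (-74)-3 = -77
n=9: not <0, total = (-77)-9 = -86

-86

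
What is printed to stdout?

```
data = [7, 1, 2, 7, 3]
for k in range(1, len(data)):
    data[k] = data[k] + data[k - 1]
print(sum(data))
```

62

k=1: data[1] = 1+7 = 8 → [7, 8, 2, 7, 3]
k=2: data[2] = 2+8 = 10 → [7, 8, 10, 7, 3]
k=3: data[3] = 7+10 = 17 → [7, 8, 10, 17, 3]
k=4: data[4] = 3+17 = 20 → [7, 8, 10, 17, 20]
sum = 62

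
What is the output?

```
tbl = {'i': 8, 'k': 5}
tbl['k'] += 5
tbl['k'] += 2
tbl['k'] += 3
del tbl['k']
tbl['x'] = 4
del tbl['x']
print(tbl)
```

tbl['k'] = 5+5 = 10 → {'i': 8, 'k': 10}
tbl['k'] = 10+2 = 12 → {'i': 8, 'k': 12}
tbl['k'] = 12+3 = 15 → {'i': 8, 'k': 15}
del 'k' → {'i': 8}
tbl['x'] = 4 → {'i': 8, 'x': 4}
del 'x' → {'i': 8}

{'i': 8}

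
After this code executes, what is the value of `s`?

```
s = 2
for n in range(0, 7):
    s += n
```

n=0: s = 2+0 = 2
n=1: s = 2+1 = 3
n=2: s = 3+2 = 5
n=3: s = 5+3 = 8
n=4: s = 8+4 = 12
n=5: s = 12+5 = 17
n=6: s = 17+6 = 23

23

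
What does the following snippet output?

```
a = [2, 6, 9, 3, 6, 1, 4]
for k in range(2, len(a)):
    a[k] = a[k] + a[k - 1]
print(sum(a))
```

k=2: a[2] = 9+6 = 15 → [2, 6, 15, 3, 6, 1, 4]
k=3: a[3] = 3+15 = 18 → [2, 6, 15, 18, 6, 1, 4]
k=4: a[4] = 6+18 = 24 → [2, 6, 15, 18, 24, 1, 4]
k=5: a[5] = 1+24 = 25 → [2, 6, 15, 18, 24, 25, 4]
k=6: a[6] = 4+25 = 29 → [2, 6, 15, 18, 24, 25, 29]
sum = 119

119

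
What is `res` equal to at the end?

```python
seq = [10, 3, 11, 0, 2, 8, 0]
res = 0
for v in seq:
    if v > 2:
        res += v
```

v=10: >2, res = 0+10 = 10
v=3: >2, res = 10+3 = 13
v=11: >2, res = 13+11 = 24
v=0: not >2
v=2: not >2
v=8: >2, res = 24+8 = 32
v=0: not >2

32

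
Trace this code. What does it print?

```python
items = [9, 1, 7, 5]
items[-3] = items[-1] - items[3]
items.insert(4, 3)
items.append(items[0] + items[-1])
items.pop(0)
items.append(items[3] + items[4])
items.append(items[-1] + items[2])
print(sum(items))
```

items[-3] = items[-1]-items[3] = 5-5 = 0 → [9, 0, 7, 5]
insert 3 at 4 → [9, 0, 7, 5, 3]
append items[0]+items[-1] = 9+3 = 12 → [9, 0, 7, 5, 3, 12]
pop(0) removes 9 → [0, 7, 5, 3, 12]
append items[3]+items[4] = 3+12 = 15 → [0, 7, 5, 3, 12, 15]
append items[-1]+items[2] = 15+5 = 20 → [0, 7, 5, 3, 12, 15, 20]
sum = 62

62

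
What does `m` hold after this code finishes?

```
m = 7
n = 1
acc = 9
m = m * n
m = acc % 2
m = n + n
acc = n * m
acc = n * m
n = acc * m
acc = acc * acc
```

m = 7*1 = 7
m = 9%2 = 1
m = 1+1 = 2
acc = 1*2 = 2
acc = 1*2 = 2
n = 2*2 = 4
acc = 2*2 = 4

2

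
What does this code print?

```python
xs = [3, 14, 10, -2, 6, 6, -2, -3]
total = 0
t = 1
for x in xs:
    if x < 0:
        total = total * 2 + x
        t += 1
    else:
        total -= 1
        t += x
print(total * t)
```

-2021

x=3: not <0, total = 0-1 = -1; t=4
x=14: not <0, total = (-1)-1 = -2; t=18
x=10: not <0, total = (-2)-1 = -3; t=28
x=-2: <0, total = (-3)*2+(-2) = -8; t=29
x=6: not <0, total = (-8)-1 = -9; t=35
x=6: not <0, total = (-9)-1 = -10; t=41
x=-2: <0, total = (-10)*2+(-2) = -22; t=42
x=-3: <0, total = (-22)*2+(-3) = -47; t=43
total*t = (-47)*43 = -2021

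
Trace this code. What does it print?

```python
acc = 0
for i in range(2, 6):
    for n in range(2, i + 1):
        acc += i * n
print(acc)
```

125

i=2,n=2: acc = 0+4 = 4
i=3,n=2: acc = 4+6 = 10
i=3,n=3: acc = 10+9 = 19
i=4,n=2: acc = 19+8 = 27
i=4,n=3: acc = 27+12 = 39
i=4,n=4: acc = 39+16 = 55
i=5,n=2: acc = 55+10 = 65
i=5,n=3: acc = 65+15 = 80
i=5,n=4: acc = 80+20 = 100
i=5,n=5: acc = 100+25 = 125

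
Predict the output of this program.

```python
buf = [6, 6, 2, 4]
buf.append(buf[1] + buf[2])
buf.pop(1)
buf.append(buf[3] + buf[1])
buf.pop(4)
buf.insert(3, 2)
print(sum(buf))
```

22

append buf[1]+buf[2] = 6+2 = 8 → [6, 6, 2, 4, 8]
pop(1) removes 6 → [6, 2, 4, 8]
append buf[3]+buf[1] = 8+2 = 10 → [6, 2, 4, 8, 10]
pop(4) removes 10 → [6, 2, 4, 8]
insert 2 at 3 → [6, 2, 4, 2, 8]
sum = 22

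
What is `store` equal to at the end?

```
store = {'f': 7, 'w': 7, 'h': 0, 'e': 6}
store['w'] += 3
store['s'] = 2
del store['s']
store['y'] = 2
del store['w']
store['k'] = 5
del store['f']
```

{'h': 0, 'e': 6, 'y': 2, 'k': 5}

store['w'] = 7+3 = 10 → {'f': 7, 'w': 10, 'h': 0, 'e': 6}
store['s'] = 2 → {'f': 7, 'w': 10, 'h': 0, 'e': 6, 's': 2}
del 's' → {'f': 7, 'w': 10, 'h': 0, 'e': 6}
store['y'] = 2 → {'f': 7, 'w': 10, 'h': 0, 'e': 6, 'y': 2}
del 'w' → {'f': 7, 'h': 0, 'e': 6, 'y': 2}
store['k'] = 5 → {'f': 7, 'h': 0, 'e': 6, 'y': 2, 'k': 5}
del 'f' → {'h': 0, 'e': 6, 'y': 2, 'k': 5}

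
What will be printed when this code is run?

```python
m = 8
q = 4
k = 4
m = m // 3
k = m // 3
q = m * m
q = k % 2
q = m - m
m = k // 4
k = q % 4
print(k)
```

m = 8//3 = 2
k = 2//3 = 0
q = 2*2 = 4
q = 0%2 = 0
q = 2-2 = 0
m = 0//4 = 0
k = 0%4 = 0

0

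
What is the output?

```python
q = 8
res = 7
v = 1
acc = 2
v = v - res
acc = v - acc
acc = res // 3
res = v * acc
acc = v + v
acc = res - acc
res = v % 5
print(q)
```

8

v = 1-7 = -6
acc = (-6)-2 = -8
acc = 7//3 = 2
res = (-6)*2 = -12
acc = (-6)+(-6) = -12
acc = (-12)-(-12) = 0
res = (-6)%5 = 4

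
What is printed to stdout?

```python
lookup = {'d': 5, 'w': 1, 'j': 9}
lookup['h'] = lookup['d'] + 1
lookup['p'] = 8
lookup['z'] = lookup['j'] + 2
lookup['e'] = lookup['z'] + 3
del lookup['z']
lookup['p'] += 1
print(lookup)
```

{'d': 5, 'w': 1, 'j': 9, 'h': 6, 'p': 9, 'e': 14}

lookup['h'] = lookup['d']+1 = 6 → {'d': 5, 'w': 1, 'j': 9, 'h': 6}
lookup['p'] = 8 → {'d': 5, 'w': 1, 'j': 9, 'h': 6, 'p': 8}
lookup['z'] = lookup['j']+2 = 11 → {'d': 5, 'w': 1, 'j': 9, 'h': 6, 'p': 8, 'z': 11}
lookup['e'] = lookup['z']+3 = 14 → {'d': 5, 'w': 1, 'j': 9, 'h': 6, 'p': 8, 'z': 11, 'e': 14}
del 'z' → {'d': 5, 'w': 1, 'j': 9, 'h': 6, 'p': 8, 'e': 14}
lookup['p'] = 8+1 = 9 → {'d': 5, 'w': 1, 'j': 9, 'h': 6, 'p': 9, 'e': 14}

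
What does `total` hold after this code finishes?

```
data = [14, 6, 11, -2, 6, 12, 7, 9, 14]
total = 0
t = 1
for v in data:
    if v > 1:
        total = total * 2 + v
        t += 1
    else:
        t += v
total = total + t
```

2787

v=14: >1, total = 0*2+14 = 14; t=2
v=6: >1, total = 14*2+6 = 34; t=3
v=11: >1, total = 34*2+11 = 79; t=4
v=-2: not >1; t=2
v=6: >1, total = 79*2+6 = 164; t=3
v=12: >1, total = 164*2+12 = 340; t=4
v=7: >1, total = 340*2+7 = 687; t=5
v=9: >1, total = 687*2+9 = 1383; t=6
v=14: >1, total = 1383*2+14 = 2780; t=7
total+t = 2780+7 = 2787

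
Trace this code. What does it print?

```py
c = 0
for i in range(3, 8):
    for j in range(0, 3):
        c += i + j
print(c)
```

i=3,j=0: c = 0+3 = 3
i=3,j=1: c = 3+4 = 7
i=3,j=2: c = 7+5 = 12
i=4,j=0: c = 12+4 = 16
i=4,j=1: c = 16+5 = 21
i=4,j=2: c = 21+6 = 27
i=5,j=0: c = 27+5 = 32
i=5,j=1: c = 32+6 = 38
i=5,j=2: c = 38+7 = 45
i=6,j=0: c = 45+6 = 51
i=6,j=1: c = 51+7 = 58
i=6,j=2: c = 58+8 = 66
i=7,j=0: c = 66+7 = 73
i=7,j=1: c = 73+8 = 81
i=7,j=2: c = 81+9 = 90

90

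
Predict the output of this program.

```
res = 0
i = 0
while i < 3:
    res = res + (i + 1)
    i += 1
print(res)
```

6

i=0: res = 0+1 = 1
i=1: res = 1+2 = 3
i=2: res = 3+3 = 6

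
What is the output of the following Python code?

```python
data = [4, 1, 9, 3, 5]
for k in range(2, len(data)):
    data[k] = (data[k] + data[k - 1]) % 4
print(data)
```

k=2: data[2] = (9+1)%4 = 2 → [4, 1, 2, 3, 5]
k=3: data[3] = (3+2)%4 = 1 → [4, 1, 2, 1, 5]
k=4: data[4] = (5+1)%4 = 2 → [4, 1, 2, 1, 2]

[4, 1, 2, 1, 2]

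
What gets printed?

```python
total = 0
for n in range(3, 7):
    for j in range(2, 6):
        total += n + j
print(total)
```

n=3,j=2: total = 0+5 = 5
n=3,j=3: total = 5+6 = 11
n=3,j=4: total = 11+7 = 18
n=3,j=5: total = 18+8 = 26
n=4,j=2: total = 26+6 = 32
n=4,j=3: total = 32+7 = 39
n=4,j=4: total = 39+8 = 47
n=4,j=5: total = 47+9 = 56
n=5,j=2: total = 56+7 = 63
n=5,j=3: total = 63+8 = 71
n=5,j=4: total = 71+9 = 80
n=5,j=5: total = 80+10 = 90
n=6,j=2: total = 90+8 = 98
n=6,j=3: total = 98+9 = 107
n=6,j=4: total = 107+10 = 117
n=6,j=5: total = 117+11 = 128

128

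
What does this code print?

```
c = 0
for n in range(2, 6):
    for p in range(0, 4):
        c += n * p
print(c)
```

84

n=2,p=0: c = 0+0 = 0
n=2,p=1: c = 0+2 = 2
n=2,p=2: c = 2+4 = 6
n=2,p=3: c = 6+6 = 12
n=3,p=0: c = 12+0 = 12
n=3,p=1: c = 12+3 = 15
n=3,p=2: c = 15+6 = 21
n=3,p=3: c = 21+9 = 30
n=4,p=0: c = 30+0 = 30
n=4,p=1: c = 30+4 = 34
n=4,p=2: c = 34+8 = 42
n=4,p=3: c = 42+12 = 54
n=5,p=0: c = 54+0 = 54
n=5,p=1: c = 54+5 = 59
n=5,p=2: c = 59+10 = 69
n=5,p=3: c = 69+15 = 84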